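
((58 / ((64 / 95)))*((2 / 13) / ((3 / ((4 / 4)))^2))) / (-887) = -2755 / 1660464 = -0.00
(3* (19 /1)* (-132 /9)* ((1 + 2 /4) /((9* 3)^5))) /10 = -0.00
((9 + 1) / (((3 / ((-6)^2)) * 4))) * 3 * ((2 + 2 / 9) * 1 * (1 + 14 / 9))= 4600 / 9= 511.11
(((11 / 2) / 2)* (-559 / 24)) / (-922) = 6149 / 88512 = 0.07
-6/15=-2/5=-0.40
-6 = -6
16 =16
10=10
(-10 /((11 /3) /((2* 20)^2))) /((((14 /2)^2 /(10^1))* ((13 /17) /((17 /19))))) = -138720000 /133133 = -1041.97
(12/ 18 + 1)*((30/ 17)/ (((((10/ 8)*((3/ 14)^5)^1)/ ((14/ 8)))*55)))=7529536/ 45441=165.70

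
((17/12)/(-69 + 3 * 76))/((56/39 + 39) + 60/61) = 13481/62669532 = 0.00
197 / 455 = 0.43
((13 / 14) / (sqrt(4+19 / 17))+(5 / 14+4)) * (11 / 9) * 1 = 143 * sqrt(1479) / 10962+671 / 126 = 5.83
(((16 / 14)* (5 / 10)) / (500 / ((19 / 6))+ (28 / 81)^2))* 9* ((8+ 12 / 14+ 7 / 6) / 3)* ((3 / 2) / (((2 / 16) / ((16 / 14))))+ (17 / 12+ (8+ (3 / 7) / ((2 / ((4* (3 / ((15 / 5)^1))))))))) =1137097845 / 435895376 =2.61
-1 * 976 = -976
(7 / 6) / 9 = 7 / 54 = 0.13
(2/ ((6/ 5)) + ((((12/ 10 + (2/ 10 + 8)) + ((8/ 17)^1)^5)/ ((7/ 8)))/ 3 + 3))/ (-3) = -410302294/ 149084985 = -2.75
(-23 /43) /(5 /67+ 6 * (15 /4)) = -3082 /130075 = -0.02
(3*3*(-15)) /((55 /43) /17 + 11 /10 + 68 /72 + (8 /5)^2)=-22204125 /769691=-28.85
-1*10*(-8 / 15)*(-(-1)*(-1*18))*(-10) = 960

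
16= 16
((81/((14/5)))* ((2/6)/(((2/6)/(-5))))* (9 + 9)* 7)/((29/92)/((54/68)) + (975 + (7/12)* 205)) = -45270900/2719931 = -16.64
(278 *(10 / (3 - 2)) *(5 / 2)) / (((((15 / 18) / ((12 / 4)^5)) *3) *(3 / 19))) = 4278420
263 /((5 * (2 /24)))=3156 /5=631.20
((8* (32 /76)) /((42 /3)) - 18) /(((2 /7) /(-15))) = 17715 /19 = 932.37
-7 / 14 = -1 / 2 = -0.50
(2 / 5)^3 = 8 / 125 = 0.06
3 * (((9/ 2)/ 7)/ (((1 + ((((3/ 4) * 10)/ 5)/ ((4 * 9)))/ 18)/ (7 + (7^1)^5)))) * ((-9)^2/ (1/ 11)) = 12481541424/ 433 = 28825730.77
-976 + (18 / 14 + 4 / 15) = -102317 / 105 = -974.45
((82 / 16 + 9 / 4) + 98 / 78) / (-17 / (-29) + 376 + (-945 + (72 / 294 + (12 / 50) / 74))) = -3539746525 / 233005074744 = -0.02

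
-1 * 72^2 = -5184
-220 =-220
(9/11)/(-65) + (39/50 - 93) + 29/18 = -2915746/32175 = -90.62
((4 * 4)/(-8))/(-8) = 1/4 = 0.25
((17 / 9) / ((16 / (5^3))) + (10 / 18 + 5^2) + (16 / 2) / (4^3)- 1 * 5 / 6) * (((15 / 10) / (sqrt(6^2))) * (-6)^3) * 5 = -85545 / 8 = -10693.12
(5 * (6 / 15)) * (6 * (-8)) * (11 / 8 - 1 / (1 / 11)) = 924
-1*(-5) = 5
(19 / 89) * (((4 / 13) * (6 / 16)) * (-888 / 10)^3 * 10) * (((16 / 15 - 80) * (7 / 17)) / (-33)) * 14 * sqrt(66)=-64321925197824 * sqrt(66) / 27044875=-19321730.66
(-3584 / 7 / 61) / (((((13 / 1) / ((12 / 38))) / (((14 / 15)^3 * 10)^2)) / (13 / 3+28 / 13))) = -7802767802368 / 89243724375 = -87.43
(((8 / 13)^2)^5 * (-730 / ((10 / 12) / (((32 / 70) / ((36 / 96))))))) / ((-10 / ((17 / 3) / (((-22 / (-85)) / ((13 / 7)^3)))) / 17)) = 49292343223779328 / 24858766237305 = 1982.90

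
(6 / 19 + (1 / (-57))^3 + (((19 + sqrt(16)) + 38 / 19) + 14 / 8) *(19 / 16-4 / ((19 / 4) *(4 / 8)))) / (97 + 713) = -30747899 / 1920081024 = -0.02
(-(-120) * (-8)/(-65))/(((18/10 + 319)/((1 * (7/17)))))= 1680/88621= 0.02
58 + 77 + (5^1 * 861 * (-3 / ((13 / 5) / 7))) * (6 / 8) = -1349055 / 52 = -25943.37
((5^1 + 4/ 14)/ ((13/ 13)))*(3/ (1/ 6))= 666/ 7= 95.14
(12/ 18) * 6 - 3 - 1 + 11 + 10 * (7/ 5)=25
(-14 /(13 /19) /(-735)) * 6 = 76 /455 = 0.17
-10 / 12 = -0.83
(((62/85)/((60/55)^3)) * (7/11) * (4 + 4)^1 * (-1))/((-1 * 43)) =26257/394740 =0.07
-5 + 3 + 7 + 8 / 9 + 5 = 98 / 9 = 10.89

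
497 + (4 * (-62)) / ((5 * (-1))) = 2733 / 5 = 546.60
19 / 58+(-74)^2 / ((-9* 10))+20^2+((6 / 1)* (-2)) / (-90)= 886399 / 2610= 339.62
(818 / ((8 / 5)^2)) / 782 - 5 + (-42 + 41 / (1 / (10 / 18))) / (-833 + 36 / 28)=-4.57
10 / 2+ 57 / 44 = 277 / 44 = 6.30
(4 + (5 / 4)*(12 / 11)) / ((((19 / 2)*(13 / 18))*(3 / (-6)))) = -4248 / 2717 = -1.56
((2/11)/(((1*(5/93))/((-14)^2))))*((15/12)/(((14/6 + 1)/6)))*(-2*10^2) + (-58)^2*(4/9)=-29381344/99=-296781.25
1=1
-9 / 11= -0.82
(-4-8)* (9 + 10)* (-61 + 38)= 5244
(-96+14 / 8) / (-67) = 377 / 268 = 1.41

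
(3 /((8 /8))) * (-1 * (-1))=3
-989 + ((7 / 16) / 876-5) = -13931897 / 14016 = -994.00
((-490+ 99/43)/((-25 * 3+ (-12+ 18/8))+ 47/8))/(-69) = -167768/1872177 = -0.09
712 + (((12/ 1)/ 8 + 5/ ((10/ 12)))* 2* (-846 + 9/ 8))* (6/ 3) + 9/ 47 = -4631203/ 188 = -24634.06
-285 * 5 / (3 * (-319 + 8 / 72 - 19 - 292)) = 4275 / 5669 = 0.75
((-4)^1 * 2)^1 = -8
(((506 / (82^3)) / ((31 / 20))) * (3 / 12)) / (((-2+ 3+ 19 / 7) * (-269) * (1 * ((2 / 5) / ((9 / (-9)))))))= 0.00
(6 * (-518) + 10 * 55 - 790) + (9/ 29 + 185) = -91718/ 29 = -3162.69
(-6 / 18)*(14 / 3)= -1.56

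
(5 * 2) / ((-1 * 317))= -10 / 317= -0.03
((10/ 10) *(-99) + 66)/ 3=-11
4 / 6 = 2 / 3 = 0.67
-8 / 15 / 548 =-0.00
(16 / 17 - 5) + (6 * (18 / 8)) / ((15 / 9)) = 687 / 170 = 4.04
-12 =-12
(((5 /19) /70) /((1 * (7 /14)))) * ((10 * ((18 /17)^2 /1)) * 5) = 16200 /38437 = 0.42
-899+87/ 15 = -4466/ 5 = -893.20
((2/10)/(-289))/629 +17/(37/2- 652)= -30904037/1151582635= -0.03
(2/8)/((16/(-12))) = -3/16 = -0.19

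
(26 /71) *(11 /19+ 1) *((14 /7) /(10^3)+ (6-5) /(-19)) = -18759 /640775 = -0.03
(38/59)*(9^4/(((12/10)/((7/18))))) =161595/118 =1369.45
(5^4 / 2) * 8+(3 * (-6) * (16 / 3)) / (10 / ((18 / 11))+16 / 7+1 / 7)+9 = 671897 / 269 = 2497.76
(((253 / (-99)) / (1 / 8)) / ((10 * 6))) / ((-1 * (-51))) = -0.01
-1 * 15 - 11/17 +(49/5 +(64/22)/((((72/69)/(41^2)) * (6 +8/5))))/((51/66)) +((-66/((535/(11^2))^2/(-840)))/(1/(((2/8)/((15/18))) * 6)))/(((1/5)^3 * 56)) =676137412214/55470405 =12189.16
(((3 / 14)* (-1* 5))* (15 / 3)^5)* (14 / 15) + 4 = -3121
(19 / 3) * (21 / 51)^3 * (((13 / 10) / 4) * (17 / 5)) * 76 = 1609699 / 43350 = 37.13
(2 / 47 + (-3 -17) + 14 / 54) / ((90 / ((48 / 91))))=-28568 / 247455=-0.12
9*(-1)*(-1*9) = 81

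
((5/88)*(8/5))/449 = 1/4939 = 0.00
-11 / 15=-0.73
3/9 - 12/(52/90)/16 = -301/312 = -0.96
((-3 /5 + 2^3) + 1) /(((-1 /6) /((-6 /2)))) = 756 /5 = 151.20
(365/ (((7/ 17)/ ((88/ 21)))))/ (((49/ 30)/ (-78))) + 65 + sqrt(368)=-425755135/ 2401 + 4 * sqrt(23)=-177304.90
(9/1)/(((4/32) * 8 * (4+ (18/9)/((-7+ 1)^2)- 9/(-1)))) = 162/235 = 0.69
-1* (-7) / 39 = 7 / 39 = 0.18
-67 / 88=-0.76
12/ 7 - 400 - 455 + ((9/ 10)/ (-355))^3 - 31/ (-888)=-14830397400103529/ 17381052937500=-853.25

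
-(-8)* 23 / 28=46 / 7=6.57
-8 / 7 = -1.14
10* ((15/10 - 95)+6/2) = -905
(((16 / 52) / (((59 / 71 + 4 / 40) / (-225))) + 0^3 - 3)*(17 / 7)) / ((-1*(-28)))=-11301243 / 1684228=-6.71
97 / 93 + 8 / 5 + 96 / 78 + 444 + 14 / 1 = 461.87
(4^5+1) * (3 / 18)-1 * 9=971 / 6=161.83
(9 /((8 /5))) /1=45 /8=5.62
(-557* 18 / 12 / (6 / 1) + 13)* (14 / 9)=-3535 / 18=-196.39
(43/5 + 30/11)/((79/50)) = 6230/869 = 7.17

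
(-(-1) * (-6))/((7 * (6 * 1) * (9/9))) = -1/7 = -0.14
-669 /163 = -4.10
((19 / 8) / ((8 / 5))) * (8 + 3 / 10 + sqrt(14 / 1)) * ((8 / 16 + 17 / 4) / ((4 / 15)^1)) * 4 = 27075 * sqrt(14) / 256 + 449445 / 512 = 1273.55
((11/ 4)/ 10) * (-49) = -539/ 40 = -13.48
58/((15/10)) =116/3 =38.67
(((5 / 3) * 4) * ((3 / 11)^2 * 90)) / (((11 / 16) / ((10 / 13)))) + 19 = 1192757 / 17303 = 68.93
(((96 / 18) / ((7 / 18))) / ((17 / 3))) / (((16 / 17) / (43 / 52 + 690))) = 323307 / 182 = 1776.41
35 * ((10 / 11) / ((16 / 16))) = 350 / 11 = 31.82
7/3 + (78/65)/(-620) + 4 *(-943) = -17528959/4650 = -3769.67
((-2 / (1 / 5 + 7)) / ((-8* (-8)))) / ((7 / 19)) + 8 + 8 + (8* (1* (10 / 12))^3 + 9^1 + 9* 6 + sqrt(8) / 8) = sqrt(2) / 4 + 2022883 / 24192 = 83.97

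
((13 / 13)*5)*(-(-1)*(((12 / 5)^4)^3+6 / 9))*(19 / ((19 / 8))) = 213990317008144 / 146484375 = 1460840.56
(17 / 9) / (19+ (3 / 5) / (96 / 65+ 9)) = 3859 / 38934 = 0.10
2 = 2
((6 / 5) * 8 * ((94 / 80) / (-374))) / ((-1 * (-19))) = -141 / 88825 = -0.00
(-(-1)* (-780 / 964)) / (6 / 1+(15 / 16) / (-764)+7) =-2383680 / 38294177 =-0.06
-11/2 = -5.50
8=8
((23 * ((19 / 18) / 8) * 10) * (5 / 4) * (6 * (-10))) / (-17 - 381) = 54625 / 9552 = 5.72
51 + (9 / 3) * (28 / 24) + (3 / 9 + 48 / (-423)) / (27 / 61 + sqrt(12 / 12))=54.65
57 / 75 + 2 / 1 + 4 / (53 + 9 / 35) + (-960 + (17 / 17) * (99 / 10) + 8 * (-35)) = -7148818 / 5825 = -1227.26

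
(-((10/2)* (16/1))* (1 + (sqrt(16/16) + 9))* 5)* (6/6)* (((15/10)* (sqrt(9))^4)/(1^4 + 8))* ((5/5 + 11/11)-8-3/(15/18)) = 570240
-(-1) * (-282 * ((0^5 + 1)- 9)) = 2256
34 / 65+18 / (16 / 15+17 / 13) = 243892 / 30095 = 8.10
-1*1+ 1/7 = -6/7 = -0.86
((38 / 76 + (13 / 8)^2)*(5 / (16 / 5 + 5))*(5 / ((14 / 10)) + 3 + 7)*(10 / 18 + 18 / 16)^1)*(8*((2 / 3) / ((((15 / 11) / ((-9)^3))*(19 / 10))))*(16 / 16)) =-300972375 / 4592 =-65542.76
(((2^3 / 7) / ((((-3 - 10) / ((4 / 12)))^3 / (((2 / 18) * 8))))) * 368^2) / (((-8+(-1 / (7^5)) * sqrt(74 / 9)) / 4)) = 5596003199352832 / 4825770994889325 - 41619587072 * sqrt(74) / 14477312984667975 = 1.16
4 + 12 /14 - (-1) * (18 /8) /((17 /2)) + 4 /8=669 /119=5.62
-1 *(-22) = 22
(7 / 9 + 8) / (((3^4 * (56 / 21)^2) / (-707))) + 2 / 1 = -8.77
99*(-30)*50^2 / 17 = -7425000 / 17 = -436764.71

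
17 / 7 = 2.43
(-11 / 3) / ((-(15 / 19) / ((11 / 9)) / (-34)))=-78166 / 405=-193.00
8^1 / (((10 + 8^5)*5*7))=4 / 573615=0.00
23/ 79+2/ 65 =1653/ 5135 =0.32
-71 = -71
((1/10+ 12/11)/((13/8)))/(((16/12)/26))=786/55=14.29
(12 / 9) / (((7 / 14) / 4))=32 / 3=10.67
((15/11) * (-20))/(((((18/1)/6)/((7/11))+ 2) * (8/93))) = -48825/1034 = -47.22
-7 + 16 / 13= -5.77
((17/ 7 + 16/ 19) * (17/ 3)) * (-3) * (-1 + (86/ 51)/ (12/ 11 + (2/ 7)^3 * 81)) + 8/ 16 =9211949/ 373863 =24.64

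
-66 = -66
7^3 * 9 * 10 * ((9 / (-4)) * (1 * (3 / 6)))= -138915 / 4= -34728.75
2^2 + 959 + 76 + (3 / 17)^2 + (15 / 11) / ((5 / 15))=3316085 / 3179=1043.12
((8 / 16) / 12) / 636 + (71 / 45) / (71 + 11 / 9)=543497 / 24804000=0.02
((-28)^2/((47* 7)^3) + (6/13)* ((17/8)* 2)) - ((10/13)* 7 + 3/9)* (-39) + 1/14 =2126087602/9447893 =225.03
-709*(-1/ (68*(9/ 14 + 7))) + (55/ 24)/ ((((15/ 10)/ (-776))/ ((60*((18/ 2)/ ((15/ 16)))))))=-2484312477/ 3638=-682878.64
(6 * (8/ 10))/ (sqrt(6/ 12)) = 24 * sqrt(2)/ 5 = 6.79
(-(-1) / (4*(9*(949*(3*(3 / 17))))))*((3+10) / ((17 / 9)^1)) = 1 / 2628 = 0.00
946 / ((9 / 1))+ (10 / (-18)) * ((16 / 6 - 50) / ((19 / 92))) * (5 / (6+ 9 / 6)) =292406 / 1539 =190.00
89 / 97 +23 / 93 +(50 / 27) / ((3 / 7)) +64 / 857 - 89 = -17416903241 / 208736919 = -83.44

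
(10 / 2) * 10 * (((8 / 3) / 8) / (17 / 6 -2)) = 20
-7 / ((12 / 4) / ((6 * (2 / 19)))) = -1.47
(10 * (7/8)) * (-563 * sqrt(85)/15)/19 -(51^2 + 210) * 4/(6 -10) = 2811 -3941 * sqrt(85)/228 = 2651.64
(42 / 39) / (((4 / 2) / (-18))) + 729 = 9351 / 13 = 719.31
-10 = -10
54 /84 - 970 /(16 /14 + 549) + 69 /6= 279805 /26957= 10.38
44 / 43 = 1.02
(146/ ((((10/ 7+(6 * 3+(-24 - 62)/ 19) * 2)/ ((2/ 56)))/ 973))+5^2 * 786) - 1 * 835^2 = -5112986549/ 7548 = -677396.20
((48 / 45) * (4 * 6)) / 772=32 / 965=0.03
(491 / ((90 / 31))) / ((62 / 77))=37807 / 180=210.04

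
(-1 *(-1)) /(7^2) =1 /49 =0.02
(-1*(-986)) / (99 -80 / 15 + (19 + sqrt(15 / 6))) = 1999608 / 228443 -8874*sqrt(10) / 228443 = 8.63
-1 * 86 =-86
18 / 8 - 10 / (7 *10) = 59 / 28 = 2.11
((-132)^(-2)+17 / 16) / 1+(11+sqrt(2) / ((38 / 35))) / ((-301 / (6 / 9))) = 2722469 / 2622312- 5 * sqrt(2) / 2451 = 1.04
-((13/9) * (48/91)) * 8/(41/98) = -1792/123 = -14.57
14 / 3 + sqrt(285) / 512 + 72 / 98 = sqrt(285) / 512 + 794 / 147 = 5.43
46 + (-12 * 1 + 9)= 43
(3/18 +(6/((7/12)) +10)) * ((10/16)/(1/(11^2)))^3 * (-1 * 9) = -79612735.37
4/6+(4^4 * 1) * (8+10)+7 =13847/3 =4615.67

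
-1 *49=-49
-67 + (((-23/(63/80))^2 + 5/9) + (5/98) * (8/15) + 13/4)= 12539557/15876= 789.84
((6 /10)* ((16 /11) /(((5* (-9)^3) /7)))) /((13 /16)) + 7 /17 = 6050611 /14768325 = 0.41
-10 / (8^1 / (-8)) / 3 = 10 / 3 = 3.33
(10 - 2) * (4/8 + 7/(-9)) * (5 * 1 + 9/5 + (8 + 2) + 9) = -172/3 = -57.33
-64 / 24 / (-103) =8 / 309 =0.03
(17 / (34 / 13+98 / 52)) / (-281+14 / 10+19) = -170 / 11727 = -0.01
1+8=9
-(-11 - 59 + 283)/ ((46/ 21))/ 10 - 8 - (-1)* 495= 477.28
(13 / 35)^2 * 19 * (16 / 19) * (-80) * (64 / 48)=-173056 / 735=-235.45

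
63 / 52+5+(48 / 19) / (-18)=17995 / 2964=6.07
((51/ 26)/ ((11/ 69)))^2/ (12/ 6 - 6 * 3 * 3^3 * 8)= -12383361/ 317859256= -0.04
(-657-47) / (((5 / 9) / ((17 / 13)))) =-107712 / 65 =-1657.11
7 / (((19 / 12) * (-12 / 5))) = -35 / 19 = -1.84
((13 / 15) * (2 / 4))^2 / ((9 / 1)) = 169 / 8100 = 0.02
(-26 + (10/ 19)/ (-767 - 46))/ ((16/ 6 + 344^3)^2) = -37653/ 2399750745565019450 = -0.00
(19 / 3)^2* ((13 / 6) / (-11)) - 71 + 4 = -44491 / 594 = -74.90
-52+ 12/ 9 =-50.67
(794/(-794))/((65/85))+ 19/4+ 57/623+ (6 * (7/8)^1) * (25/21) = 9.78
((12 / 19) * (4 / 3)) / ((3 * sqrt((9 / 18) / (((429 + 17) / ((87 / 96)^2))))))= 1024 * sqrt(223) / 1653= 9.25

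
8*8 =64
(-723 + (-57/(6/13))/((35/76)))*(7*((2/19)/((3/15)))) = -69382/19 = -3651.68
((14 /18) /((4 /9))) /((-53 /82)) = -287 /106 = -2.71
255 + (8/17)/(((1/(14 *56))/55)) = 349295/17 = 20546.76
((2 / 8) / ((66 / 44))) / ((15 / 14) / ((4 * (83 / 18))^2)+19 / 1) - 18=-395687102 / 21993333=-17.99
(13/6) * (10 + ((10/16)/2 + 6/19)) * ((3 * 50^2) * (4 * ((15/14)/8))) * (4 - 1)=1181334375/4256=277569.17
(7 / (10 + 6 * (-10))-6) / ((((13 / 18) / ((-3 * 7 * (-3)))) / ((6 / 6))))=-174069 / 325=-535.60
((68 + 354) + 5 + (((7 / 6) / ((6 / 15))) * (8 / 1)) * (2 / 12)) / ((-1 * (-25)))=17.24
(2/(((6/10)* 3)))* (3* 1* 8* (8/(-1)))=-640/3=-213.33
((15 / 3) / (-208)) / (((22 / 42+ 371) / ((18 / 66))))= -315 / 17850976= -0.00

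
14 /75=0.19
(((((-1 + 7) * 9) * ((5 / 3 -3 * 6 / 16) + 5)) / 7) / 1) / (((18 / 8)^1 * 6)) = 19 / 6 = 3.17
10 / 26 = 5 / 13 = 0.38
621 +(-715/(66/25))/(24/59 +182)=40003337/64572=619.52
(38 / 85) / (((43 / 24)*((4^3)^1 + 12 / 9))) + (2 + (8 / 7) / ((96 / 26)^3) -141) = -344071824059 / 2475809280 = -138.97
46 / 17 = 2.71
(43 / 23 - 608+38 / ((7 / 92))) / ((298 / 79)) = -1357141 / 47978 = -28.29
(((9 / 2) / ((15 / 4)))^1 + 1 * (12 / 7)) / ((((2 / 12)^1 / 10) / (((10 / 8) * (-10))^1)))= -15300 / 7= -2185.71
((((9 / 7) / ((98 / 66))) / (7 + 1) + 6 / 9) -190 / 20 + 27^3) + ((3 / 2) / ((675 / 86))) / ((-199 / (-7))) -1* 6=2416496218019 / 122862600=19668.28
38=38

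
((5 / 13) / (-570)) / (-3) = 1 / 4446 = 0.00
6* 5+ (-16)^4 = 65566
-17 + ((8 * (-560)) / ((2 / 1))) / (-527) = -12.75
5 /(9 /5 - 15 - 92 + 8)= -25 /486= -0.05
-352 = -352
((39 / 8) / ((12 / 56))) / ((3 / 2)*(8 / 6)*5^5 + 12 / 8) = 91 / 25006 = 0.00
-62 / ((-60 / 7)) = 217 / 30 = 7.23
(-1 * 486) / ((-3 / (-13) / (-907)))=1910142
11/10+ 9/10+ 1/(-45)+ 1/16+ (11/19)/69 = 644593/314640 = 2.05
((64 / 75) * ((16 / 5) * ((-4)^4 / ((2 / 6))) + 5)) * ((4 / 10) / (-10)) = -788032 / 9375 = -84.06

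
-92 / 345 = -4 / 15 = -0.27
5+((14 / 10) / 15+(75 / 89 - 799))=-5293702 / 6675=-793.06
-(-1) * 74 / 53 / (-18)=-37 / 477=-0.08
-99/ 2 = -49.50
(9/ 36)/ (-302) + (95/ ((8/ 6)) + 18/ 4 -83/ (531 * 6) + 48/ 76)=2791721455/ 36562536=76.35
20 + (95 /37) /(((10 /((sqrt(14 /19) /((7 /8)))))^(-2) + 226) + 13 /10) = 1119222410 /55929533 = 20.01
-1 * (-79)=79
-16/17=-0.94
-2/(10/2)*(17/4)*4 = -34/5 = -6.80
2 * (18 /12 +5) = 13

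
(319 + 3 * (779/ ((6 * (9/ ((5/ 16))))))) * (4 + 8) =95767/ 24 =3990.29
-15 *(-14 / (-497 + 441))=-15 / 4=-3.75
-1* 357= -357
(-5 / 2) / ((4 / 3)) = -15 / 8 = -1.88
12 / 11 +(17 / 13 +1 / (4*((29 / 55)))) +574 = 9569165 / 16588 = 576.87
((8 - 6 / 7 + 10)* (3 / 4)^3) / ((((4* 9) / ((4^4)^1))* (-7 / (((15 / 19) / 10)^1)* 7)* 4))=-135 / 6517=-0.02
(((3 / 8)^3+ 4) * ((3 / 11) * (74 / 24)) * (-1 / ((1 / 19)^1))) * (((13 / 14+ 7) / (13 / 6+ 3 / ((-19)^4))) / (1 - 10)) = 7033792526825 / 267167143936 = 26.33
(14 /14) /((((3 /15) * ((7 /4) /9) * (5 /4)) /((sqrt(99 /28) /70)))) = 108 * sqrt(77) /1715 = 0.55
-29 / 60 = -0.48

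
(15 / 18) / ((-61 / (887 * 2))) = -4435 / 183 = -24.23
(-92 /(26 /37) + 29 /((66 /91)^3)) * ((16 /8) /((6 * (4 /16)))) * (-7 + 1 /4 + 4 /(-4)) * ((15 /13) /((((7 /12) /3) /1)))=31809398375 /9447438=3366.99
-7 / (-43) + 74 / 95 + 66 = 66.94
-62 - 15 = -77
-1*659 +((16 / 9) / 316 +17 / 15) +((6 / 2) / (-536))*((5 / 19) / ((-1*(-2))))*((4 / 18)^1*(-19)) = -1253535131 / 1905480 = -657.86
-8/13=-0.62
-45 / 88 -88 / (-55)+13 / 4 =1909 / 440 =4.34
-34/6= -17/3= -5.67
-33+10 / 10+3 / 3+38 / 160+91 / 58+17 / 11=-705579 / 25520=-27.65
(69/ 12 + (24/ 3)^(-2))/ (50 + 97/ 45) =16605/ 150208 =0.11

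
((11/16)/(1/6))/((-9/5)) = -55/24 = -2.29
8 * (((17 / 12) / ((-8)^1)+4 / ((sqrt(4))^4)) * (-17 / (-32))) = 119 / 384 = 0.31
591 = 591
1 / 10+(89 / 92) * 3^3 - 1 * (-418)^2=-174697.78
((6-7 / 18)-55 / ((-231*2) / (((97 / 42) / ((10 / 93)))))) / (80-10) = 28817 / 246960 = 0.12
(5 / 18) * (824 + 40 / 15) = 6200 / 27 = 229.63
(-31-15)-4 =-50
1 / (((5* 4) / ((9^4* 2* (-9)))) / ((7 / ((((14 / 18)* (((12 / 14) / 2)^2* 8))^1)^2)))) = -20253807 / 640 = -31646.57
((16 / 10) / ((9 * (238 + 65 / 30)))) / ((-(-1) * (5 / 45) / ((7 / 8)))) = 42 / 7205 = 0.01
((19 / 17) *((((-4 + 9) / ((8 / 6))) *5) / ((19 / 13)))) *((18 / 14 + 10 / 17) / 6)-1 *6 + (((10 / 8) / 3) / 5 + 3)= 75815 / 48552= 1.56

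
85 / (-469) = -85 / 469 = -0.18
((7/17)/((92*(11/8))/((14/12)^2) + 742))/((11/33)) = 0.00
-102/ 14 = -51/ 7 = -7.29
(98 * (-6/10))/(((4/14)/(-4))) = 4116/5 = 823.20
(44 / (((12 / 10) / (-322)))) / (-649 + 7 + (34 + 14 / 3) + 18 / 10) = 25300 / 1289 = 19.63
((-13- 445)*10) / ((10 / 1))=-458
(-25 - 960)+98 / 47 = -46197 / 47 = -982.91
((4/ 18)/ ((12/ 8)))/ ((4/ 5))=0.19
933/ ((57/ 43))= 13373/ 19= 703.84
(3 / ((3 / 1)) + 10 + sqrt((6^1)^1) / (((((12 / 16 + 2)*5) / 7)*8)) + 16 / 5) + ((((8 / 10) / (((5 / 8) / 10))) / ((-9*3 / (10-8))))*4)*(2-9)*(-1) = -12.19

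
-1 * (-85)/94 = 85/94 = 0.90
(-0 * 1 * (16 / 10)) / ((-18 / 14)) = 0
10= 10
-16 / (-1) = 16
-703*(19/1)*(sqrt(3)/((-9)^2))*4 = -53428*sqrt(3)/81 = -1142.47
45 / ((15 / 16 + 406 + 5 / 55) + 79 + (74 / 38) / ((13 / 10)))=1956240 / 21193747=0.09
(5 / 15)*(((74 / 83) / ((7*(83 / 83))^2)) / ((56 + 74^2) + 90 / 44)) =1628 / 1485459549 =0.00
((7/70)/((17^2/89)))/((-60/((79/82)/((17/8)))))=-0.00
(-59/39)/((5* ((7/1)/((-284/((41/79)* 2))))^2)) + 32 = -430.26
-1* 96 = -96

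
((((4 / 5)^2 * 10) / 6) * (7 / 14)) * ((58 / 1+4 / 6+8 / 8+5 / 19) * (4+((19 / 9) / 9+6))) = 22654912 / 69255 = 327.12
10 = 10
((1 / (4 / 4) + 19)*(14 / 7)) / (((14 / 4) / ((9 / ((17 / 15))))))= 90.76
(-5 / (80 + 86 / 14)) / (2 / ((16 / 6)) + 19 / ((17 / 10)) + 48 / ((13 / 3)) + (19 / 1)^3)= -0.00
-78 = -78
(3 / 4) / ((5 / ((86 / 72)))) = 43 / 240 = 0.18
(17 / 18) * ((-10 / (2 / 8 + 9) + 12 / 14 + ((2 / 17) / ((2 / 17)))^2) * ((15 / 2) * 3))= 17085 / 1036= 16.49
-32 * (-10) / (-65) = -4.92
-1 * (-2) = 2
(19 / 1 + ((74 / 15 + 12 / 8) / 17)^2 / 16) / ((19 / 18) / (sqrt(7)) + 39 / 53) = 10301477160429 / 281552932400 - 4222054334779 *sqrt(7) / 563105864800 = 16.75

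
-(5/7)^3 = -125/343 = -0.36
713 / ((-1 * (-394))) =713 / 394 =1.81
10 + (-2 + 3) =11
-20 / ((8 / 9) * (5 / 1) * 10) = -0.45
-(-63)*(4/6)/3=14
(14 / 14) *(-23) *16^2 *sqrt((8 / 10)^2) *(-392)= 9232384 / 5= 1846476.80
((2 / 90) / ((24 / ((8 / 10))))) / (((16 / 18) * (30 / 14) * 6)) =7 / 108000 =0.00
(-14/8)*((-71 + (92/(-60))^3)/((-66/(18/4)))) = -110159/12375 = -8.90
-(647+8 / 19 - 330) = -6031 / 19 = -317.42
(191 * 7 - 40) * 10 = 12970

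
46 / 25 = 1.84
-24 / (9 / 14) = -112 / 3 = -37.33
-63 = -63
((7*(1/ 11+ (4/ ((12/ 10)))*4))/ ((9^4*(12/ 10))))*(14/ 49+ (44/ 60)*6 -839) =-12936043/ 1299078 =-9.96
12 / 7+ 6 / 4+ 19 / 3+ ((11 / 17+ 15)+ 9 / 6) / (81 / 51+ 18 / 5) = 5668 / 441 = 12.85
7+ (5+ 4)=16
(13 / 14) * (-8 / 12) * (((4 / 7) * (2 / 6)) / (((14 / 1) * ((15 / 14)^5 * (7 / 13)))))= -75712 / 6834375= -0.01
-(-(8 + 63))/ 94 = 71/ 94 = 0.76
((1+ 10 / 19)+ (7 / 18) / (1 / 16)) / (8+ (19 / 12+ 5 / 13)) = 0.78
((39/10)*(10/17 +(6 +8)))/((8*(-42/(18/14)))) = -3627/16660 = -0.22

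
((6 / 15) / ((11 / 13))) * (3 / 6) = 13 / 55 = 0.24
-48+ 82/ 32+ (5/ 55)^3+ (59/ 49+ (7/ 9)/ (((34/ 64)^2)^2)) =-27036330111757/ 784390478256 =-34.47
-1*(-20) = 20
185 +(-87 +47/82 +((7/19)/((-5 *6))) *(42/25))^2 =290455474285949/37927562500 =7658.16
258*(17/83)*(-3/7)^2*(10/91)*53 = 20921220/370097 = 56.53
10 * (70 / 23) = 30.43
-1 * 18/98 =-9/49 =-0.18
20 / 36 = 5 / 9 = 0.56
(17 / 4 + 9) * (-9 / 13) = -477 / 52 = -9.17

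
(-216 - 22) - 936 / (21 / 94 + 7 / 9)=-993442 / 847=-1172.89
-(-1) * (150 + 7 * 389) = 2873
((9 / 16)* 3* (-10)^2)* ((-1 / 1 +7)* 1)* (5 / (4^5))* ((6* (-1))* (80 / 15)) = -10125 / 64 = -158.20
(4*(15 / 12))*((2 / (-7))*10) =-100 / 7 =-14.29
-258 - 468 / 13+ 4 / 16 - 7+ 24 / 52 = -15615 / 52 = -300.29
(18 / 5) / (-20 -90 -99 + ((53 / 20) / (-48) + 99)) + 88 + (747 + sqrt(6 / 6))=835.97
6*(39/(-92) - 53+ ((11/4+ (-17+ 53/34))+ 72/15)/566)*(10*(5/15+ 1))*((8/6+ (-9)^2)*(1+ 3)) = -467368181384/331959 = -1407909.35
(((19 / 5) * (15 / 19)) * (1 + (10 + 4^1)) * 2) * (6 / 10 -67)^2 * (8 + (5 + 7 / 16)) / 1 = 5332086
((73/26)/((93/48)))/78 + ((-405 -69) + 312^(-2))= -110024357/232128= -473.98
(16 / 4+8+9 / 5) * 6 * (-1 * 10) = -828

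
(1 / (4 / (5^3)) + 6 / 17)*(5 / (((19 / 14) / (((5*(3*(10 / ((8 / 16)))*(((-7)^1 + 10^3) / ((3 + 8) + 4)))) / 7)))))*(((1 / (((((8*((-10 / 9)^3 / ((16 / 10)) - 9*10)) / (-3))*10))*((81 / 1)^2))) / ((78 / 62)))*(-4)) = -22050889 / 333744918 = -0.07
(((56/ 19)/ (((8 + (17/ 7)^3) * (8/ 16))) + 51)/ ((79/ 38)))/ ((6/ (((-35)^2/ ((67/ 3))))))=9136110025/ 40528501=225.42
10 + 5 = 15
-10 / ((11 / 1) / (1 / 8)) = -5 / 44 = -0.11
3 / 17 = 0.18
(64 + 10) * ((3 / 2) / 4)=111 / 4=27.75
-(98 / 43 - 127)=5363 / 43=124.72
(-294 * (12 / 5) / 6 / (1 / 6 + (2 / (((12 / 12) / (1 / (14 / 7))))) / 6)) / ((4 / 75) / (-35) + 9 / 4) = -3704400 / 23609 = -156.91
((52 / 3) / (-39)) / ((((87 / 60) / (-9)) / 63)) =5040 / 29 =173.79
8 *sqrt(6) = 19.60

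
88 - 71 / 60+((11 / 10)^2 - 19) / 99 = 142951 / 1650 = 86.64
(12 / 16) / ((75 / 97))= 97 / 100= 0.97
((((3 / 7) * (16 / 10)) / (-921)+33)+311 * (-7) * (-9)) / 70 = 105440681 / 376075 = 280.37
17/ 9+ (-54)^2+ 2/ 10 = 131314/ 45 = 2918.09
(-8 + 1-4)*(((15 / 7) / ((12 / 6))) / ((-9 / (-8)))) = -220 / 21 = -10.48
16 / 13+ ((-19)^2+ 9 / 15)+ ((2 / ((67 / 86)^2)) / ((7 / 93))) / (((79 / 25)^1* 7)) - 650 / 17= 6270721050082 / 19201495495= 326.57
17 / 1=17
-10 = -10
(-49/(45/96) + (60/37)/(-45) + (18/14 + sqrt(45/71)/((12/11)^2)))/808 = -401257/3139080 + 121*sqrt(355)/2753664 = -0.13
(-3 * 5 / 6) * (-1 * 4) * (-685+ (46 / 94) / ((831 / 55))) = -267527800 / 39057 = -6849.68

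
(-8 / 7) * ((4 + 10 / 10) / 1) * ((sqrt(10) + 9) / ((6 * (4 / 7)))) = -15 - 5 * sqrt(10) / 3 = -20.27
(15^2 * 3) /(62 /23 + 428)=5175 /3302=1.57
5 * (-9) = -45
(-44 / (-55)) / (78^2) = 1 / 7605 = 0.00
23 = 23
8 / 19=0.42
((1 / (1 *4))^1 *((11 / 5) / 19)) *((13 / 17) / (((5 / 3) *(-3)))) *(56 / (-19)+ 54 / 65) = 14377 / 1534250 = 0.01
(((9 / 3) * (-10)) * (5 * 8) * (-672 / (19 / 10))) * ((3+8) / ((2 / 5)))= 221760000 / 19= 11671578.95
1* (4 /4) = 1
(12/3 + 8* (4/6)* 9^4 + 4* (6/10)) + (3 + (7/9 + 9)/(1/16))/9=14181527/405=35016.12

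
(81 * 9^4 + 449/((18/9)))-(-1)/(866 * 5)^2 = 9968143292951/18748900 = 531665.50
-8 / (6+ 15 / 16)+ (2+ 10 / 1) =1204 / 111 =10.85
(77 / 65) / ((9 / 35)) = 539 / 117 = 4.61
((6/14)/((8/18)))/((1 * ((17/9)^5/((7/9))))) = 0.03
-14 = -14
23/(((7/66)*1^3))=1518/7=216.86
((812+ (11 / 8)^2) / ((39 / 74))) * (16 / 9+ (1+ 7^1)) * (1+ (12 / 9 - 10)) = -115765.70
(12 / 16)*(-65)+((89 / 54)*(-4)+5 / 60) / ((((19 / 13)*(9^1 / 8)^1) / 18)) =-12961 / 108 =-120.01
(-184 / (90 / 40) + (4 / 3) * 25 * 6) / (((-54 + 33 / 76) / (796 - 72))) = -58545536 / 36639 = -1597.90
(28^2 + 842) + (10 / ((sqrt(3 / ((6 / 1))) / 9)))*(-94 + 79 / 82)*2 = 1626 - 686610*sqrt(2) / 41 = -22057.25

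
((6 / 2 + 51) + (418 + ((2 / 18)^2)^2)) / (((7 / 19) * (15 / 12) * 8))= 8405581 / 65610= 128.11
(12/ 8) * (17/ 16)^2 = 1.69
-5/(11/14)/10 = -7/11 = -0.64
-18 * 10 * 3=-540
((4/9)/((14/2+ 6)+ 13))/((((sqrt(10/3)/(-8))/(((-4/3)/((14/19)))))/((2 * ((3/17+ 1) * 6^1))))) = 1.91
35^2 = 1225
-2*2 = -4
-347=-347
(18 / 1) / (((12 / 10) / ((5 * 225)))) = 16875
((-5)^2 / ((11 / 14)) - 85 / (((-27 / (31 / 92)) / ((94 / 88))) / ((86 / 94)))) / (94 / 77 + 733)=5027267 / 112346352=0.04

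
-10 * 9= -90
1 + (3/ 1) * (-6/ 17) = -1/ 17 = -0.06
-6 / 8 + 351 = 1401 / 4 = 350.25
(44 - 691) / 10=-647 / 10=-64.70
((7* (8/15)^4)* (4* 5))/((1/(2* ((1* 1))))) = 229376/10125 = 22.65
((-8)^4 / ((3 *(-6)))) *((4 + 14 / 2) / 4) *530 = -2984960 / 9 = -331662.22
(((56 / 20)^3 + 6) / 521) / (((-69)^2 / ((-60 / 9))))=-13976 / 186036075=-0.00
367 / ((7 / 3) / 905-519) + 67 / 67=412673 / 1409078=0.29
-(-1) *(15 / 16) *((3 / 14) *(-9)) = -1.81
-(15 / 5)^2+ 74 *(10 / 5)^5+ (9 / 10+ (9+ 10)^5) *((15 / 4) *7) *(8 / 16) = 520018723 / 16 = 32501170.19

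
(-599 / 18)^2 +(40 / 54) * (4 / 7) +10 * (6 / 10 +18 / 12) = 2560195 / 2268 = 1128.83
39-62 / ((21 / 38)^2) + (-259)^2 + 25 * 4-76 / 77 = 325094624 / 4851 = 67016.00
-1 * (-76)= 76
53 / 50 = 1.06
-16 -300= -316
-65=-65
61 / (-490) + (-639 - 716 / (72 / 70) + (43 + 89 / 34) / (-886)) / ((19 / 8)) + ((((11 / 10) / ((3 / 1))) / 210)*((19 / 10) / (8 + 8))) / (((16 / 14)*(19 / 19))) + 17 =-4404420136814351 / 8077087872000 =-545.30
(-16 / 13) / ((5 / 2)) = -32 / 65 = -0.49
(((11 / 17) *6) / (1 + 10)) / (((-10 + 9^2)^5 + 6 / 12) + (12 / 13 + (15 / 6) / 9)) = 351 / 1794306091261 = 0.00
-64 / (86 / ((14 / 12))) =-112 / 129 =-0.87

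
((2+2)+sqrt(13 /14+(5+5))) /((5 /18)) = 27 * sqrt(238) /35+72 /5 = 26.30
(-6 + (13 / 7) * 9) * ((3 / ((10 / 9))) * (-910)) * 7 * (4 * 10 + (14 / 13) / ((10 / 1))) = -7390845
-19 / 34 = -0.56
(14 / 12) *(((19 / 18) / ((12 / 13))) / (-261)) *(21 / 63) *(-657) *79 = 9971143 / 112752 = 88.43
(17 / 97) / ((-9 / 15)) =-85 / 291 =-0.29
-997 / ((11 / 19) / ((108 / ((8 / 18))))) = -418468.09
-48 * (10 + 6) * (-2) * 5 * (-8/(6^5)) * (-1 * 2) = 1280/81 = 15.80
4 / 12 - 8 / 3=-7 / 3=-2.33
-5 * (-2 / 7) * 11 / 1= 110 / 7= 15.71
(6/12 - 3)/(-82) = 0.03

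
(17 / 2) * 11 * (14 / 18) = 1309 / 18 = 72.72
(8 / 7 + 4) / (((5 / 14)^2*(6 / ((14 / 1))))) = 2352 / 25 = 94.08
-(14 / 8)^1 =-7 / 4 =-1.75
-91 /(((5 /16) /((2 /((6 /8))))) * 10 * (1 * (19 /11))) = -44.96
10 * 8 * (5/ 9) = 44.44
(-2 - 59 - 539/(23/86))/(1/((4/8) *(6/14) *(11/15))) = -525327/1610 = -326.29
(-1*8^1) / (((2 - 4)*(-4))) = -1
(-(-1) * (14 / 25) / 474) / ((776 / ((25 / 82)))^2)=175 / 959620447488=0.00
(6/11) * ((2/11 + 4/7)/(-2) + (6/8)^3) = 669/27104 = 0.02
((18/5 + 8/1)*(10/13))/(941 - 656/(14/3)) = 0.01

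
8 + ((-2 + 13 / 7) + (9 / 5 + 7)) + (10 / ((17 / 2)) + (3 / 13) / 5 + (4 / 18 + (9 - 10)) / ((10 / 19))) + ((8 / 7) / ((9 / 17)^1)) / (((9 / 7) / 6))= 11058787 / 417690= 26.48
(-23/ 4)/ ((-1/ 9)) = 207/ 4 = 51.75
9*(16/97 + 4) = 3636/97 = 37.48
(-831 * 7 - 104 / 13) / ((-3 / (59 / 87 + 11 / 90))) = 2433685 / 1566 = 1554.08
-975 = -975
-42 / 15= -14 / 5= -2.80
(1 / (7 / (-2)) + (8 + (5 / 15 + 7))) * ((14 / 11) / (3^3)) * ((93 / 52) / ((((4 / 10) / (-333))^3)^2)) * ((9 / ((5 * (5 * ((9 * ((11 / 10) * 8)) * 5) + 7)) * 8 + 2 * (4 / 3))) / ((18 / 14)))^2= 17392137388951191046875 / 5309789495296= 3275485290.77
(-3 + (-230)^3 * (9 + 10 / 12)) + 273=-358925690 / 3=-119641896.67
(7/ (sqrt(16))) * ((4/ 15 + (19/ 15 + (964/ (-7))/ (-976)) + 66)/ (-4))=-1733819/ 58560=-29.61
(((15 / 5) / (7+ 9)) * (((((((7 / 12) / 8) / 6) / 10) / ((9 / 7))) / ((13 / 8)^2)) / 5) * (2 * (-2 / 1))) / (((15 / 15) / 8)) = -0.00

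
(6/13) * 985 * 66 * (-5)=-1950300/13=-150023.08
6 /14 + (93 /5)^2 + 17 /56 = 346.69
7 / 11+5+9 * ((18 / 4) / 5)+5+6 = 24.74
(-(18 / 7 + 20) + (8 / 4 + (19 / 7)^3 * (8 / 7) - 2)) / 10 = 339 / 12005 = 0.03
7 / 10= 0.70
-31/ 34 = -0.91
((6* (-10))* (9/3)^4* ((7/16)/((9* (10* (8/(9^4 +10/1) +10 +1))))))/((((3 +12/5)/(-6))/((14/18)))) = 229985/123924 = 1.86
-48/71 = -0.68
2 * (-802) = -1604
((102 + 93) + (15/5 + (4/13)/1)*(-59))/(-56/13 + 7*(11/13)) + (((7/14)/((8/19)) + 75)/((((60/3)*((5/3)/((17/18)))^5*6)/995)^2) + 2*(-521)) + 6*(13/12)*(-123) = -69471924475883807315483/38093690880000000000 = -1823.71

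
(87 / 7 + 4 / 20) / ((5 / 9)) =22.73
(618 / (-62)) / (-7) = 309 / 217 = 1.42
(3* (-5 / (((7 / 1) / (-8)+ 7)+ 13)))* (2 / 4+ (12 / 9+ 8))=-1180 / 153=-7.71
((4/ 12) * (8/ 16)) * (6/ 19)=1/ 19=0.05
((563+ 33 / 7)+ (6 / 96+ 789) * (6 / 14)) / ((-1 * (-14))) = 101459 / 1568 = 64.71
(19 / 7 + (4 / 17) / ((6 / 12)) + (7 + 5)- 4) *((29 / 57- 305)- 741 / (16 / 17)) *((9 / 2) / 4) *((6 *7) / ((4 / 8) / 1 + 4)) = -1325309975 / 10336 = -128222.71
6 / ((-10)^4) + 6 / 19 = 30057 / 95000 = 0.32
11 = 11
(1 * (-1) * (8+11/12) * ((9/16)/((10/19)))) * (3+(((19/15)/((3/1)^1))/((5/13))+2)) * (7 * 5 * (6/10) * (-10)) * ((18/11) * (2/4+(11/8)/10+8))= 30356388027/176000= 172479.48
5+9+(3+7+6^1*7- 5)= 61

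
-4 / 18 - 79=-713 / 9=-79.22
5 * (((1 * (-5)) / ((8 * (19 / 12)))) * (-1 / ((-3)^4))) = 25 / 1026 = 0.02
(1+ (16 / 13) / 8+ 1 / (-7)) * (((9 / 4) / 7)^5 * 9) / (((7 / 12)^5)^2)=2956346863644672 / 432028097404813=6.84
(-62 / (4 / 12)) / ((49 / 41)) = -7626 / 49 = -155.63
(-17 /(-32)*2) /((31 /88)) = 187 /62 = 3.02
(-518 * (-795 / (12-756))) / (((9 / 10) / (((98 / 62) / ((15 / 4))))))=-259.23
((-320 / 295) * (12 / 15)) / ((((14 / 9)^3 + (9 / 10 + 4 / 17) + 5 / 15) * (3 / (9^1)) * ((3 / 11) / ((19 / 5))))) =-1326150144 / 191303665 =-6.93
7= 7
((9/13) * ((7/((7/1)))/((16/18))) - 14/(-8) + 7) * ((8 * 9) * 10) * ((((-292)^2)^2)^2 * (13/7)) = 4713884915861624218583040/7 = 673412130837374888369005.70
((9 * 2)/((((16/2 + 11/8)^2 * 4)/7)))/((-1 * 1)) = -224/625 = -0.36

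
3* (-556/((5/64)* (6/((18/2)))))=-32025.60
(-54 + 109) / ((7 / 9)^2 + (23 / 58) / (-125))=32298750 / 353387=91.40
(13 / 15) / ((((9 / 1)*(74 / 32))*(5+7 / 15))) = 104 / 13653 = 0.01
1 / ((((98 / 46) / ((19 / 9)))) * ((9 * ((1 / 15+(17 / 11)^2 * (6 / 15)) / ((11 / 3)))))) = 581647 / 1472499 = 0.40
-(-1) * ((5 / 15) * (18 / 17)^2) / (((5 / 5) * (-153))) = -0.00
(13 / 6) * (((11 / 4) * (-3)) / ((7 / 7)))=-143 / 8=-17.88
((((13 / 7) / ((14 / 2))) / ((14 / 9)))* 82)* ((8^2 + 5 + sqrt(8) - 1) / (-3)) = -330.19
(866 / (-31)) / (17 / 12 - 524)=10392 / 194401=0.05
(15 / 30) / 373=1 / 746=0.00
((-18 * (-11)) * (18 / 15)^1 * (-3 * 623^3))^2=742683320895020717664144 / 25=29707332835800828706565.76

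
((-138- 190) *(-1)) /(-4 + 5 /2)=-656 /3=-218.67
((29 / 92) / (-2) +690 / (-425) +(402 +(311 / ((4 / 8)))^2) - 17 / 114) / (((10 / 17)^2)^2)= 1696242740238283 / 524400000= 3234635.28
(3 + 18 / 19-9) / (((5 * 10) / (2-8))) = 288 / 475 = 0.61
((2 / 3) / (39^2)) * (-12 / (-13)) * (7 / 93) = 56 / 1838889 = 0.00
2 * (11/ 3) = 22/ 3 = 7.33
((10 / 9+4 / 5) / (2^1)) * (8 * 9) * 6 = 2064 / 5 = 412.80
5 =5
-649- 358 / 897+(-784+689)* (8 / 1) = -1264231 / 897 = -1409.40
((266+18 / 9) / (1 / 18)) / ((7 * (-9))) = -536 / 7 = -76.57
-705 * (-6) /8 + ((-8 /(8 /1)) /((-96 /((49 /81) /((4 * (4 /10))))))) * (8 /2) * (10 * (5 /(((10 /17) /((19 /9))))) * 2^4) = 1255295 /2187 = 573.98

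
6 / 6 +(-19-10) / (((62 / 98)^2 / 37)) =-2575312 / 961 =-2679.83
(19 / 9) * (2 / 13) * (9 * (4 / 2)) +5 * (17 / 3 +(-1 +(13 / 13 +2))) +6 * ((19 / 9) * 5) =107.51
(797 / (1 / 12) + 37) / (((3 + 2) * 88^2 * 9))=9601 / 348480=0.03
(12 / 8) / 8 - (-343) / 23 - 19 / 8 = 4683 / 368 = 12.73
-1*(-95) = 95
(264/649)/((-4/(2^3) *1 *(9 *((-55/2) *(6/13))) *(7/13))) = 2704/204435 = 0.01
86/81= 1.06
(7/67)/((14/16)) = 8/67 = 0.12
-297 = -297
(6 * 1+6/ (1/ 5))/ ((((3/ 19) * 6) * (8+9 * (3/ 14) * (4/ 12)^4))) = 1596/ 337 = 4.74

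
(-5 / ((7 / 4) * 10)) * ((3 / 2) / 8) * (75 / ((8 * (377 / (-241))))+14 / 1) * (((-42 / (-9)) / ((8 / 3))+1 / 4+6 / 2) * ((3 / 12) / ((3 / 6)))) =-362235 / 337792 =-1.07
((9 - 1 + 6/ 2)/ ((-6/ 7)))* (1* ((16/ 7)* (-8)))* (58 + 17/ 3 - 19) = 94336/ 9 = 10481.78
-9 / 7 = -1.29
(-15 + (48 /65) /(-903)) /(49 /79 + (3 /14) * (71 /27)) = -417344202 /32933485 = -12.67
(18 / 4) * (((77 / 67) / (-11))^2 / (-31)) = -441 / 278318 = -0.00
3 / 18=1 / 6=0.17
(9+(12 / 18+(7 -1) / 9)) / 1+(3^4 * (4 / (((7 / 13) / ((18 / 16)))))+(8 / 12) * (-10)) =28585 / 42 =680.60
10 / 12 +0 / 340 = 5 / 6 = 0.83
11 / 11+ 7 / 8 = 15 / 8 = 1.88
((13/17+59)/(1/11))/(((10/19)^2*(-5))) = -1008634/2125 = -474.65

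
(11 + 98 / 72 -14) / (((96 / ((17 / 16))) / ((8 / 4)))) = -0.04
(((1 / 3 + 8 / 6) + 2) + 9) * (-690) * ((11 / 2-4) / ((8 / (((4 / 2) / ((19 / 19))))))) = -6555 / 2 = -3277.50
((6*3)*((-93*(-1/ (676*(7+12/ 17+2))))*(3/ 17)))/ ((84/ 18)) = 2511/ 260260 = 0.01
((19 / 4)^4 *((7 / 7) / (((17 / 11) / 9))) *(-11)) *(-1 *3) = 97830.59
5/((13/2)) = 10/13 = 0.77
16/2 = 8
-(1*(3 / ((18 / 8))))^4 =-256 / 81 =-3.16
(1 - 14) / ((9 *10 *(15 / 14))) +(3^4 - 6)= 50534 / 675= 74.87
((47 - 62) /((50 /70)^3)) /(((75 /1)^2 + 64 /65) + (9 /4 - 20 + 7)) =-53508 /7299805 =-0.01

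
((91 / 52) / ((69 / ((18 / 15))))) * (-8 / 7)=-4 / 115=-0.03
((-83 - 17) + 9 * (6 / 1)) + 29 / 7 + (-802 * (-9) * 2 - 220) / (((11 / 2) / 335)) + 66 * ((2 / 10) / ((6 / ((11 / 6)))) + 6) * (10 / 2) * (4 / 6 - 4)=595407968 / 693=859174.56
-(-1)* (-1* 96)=-96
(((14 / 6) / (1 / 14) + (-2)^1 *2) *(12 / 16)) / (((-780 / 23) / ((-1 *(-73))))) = -72197 / 1560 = -46.28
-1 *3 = -3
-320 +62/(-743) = -237822/743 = -320.08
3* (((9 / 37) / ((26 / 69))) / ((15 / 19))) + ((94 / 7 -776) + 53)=-23808677 / 33670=-707.12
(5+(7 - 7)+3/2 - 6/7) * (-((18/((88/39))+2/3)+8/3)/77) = -117947/142296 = -0.83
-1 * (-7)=7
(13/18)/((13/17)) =17/18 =0.94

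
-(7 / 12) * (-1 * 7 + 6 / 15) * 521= 40117 / 20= 2005.85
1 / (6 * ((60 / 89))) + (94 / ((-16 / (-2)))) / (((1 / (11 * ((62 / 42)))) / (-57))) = -27405547 / 2520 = -10875.22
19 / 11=1.73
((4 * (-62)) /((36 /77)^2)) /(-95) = 183799 /15390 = 11.94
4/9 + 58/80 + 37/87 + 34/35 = 37507/14616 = 2.57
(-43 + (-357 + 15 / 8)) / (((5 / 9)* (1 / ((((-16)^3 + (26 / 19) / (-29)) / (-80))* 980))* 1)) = -317003878737 / 8816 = -35957790.24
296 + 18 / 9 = 298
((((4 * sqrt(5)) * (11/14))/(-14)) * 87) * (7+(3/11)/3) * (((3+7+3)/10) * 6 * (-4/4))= 264654 * sqrt(5)/245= 2415.45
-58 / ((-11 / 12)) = 696 / 11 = 63.27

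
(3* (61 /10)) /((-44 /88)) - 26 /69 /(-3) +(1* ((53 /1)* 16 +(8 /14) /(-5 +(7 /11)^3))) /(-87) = -5108029133 /110515230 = -46.22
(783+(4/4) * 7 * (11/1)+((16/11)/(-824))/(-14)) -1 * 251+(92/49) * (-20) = 31725140/55517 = 571.45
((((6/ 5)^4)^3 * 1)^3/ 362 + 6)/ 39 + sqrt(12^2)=417874742500583650557337251926/ 34240656532347202301025390625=12.20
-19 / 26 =-0.73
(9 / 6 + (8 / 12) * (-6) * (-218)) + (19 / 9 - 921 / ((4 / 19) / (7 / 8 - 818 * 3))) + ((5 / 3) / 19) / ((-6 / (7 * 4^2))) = 6525471001 / 608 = 10732682.57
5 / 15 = 1 / 3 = 0.33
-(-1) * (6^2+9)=45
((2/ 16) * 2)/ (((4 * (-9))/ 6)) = -1/ 24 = -0.04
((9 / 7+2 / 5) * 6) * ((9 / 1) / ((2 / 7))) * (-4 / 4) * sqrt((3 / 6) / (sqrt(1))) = -1593 * sqrt(2) / 10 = -225.28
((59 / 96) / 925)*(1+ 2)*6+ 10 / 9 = 149593 / 133200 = 1.12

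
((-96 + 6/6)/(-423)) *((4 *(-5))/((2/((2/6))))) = -0.75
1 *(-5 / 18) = -0.28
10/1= 10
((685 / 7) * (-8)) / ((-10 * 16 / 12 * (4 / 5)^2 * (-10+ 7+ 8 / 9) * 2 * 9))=-10275 / 4256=-2.41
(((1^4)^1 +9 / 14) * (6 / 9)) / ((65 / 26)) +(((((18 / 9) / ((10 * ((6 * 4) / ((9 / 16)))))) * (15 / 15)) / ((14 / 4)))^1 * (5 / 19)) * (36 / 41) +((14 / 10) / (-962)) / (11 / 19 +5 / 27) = 9813371 / 22481940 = 0.44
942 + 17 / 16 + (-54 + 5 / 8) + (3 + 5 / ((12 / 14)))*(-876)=-109573 / 16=-6848.31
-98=-98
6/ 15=0.40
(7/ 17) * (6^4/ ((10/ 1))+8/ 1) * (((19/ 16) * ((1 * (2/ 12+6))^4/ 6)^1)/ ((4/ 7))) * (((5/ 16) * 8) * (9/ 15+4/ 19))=304062006479/ 5287680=57503.86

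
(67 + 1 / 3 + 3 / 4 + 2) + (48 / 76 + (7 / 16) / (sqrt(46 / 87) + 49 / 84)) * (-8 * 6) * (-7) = -30991295 / 179436 + 7056 * sqrt(4002) / 787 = 394.47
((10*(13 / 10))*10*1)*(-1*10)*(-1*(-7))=-9100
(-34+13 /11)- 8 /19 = -6947 /209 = -33.24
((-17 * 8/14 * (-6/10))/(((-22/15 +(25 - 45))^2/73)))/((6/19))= 1061055/362894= 2.92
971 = 971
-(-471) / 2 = 471 / 2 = 235.50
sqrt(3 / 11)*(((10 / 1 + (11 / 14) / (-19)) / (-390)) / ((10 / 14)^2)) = -6181*sqrt(33) / 1358500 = -0.03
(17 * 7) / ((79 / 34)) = 4046 / 79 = 51.22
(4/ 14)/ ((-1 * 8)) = -1/ 28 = -0.04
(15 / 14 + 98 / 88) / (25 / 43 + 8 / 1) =28939 / 113652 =0.25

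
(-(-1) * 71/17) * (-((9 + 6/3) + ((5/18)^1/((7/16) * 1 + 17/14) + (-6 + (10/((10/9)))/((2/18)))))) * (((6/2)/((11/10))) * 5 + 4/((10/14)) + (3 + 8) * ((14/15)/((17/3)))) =-2672903488/352869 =-7574.78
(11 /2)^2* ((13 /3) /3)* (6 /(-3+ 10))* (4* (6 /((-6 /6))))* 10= -62920 /7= -8988.57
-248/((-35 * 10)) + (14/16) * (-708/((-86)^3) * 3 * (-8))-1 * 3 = -64415089/27827450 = -2.31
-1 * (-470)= 470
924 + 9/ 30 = 924.30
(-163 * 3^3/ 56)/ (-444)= 1467/ 8288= 0.18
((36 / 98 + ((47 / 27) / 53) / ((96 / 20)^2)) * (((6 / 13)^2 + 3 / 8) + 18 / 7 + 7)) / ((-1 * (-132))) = 1432060801267 / 50455307814912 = 0.03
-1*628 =-628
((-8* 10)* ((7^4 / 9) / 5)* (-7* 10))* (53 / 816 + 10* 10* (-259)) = -3552049700290 / 459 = -7738670371.00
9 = 9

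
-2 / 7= -0.29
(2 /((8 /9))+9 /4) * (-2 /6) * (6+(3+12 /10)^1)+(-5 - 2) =-223 /10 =-22.30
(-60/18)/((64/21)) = -35/32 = -1.09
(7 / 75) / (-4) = -7 / 300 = -0.02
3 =3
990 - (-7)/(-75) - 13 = 73268/75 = 976.91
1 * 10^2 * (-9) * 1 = -900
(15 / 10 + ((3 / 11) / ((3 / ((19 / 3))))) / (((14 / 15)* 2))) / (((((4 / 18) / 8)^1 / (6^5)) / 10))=389810880 / 77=5062478.96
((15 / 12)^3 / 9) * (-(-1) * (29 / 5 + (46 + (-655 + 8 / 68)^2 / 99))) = 871012075 / 915552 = 951.35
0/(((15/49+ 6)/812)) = 0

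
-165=-165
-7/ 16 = -0.44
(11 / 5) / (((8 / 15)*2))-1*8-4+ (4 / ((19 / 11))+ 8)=115 / 304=0.38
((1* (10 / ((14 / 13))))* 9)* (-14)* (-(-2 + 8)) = 7020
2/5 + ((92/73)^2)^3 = 3334443459298/756671131445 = 4.41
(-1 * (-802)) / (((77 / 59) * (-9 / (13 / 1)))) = -615134 / 693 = -887.64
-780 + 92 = -688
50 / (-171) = -50 / 171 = -0.29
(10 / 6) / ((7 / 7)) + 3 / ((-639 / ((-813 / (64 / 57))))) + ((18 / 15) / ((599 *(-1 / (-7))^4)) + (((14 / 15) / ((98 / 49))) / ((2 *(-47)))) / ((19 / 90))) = 359218331651 / 36459261120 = 9.85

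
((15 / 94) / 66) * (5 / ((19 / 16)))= 100 / 9823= 0.01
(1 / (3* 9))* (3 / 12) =1 / 108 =0.01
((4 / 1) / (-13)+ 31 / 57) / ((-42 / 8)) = -100 / 2223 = -0.04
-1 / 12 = -0.08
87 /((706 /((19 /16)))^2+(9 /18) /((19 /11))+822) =62814 /255792925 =0.00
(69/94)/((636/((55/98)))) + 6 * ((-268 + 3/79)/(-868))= 8862070457/4782759856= 1.85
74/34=37/17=2.18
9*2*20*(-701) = -252360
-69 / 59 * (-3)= 207 / 59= 3.51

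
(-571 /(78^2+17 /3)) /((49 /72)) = -123336 /895181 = -0.14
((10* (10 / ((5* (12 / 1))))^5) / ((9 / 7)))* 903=10535 / 11664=0.90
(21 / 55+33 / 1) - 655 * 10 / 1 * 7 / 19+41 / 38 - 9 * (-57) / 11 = -4874007 / 2090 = -2332.06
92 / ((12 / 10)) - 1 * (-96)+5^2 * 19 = 1943 / 3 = 647.67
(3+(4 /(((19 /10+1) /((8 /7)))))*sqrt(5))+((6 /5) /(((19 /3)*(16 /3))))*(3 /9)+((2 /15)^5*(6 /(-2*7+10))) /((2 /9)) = 12874409 /4275000+320*sqrt(5) /203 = 6.54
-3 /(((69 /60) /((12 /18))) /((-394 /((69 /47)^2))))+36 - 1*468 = -12491456 /109503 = -114.07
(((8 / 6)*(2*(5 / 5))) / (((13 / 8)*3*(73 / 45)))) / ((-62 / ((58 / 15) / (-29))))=64 / 88257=0.00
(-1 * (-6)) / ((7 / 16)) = 96 / 7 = 13.71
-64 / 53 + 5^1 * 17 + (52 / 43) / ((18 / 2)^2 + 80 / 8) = 1336953 / 15953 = 83.81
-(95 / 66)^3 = -2.98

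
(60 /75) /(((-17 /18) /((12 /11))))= -864 /935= -0.92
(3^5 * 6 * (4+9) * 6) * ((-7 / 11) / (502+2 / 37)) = -272727 / 1892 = -144.15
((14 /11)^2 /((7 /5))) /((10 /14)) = 196 /121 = 1.62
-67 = -67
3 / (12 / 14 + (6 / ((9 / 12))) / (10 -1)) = 1.72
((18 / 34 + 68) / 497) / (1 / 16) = 18640 / 8449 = 2.21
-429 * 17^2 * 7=-867867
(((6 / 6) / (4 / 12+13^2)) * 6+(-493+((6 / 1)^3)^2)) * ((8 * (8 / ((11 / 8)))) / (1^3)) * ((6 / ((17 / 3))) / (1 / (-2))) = -108061387776 / 23749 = -4550144.75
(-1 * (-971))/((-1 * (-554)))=971/554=1.75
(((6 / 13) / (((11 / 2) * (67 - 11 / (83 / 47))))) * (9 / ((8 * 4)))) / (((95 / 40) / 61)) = 136701 / 13704548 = 0.01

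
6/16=3/8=0.38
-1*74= -74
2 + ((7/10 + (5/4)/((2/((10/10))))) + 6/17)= 2501/680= 3.68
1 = 1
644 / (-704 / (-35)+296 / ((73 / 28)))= 411355 / 85368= 4.82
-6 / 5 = -1.20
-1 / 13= -0.08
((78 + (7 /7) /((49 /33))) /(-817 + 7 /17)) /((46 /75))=-4915125 /31290028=-0.16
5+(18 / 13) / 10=334 / 65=5.14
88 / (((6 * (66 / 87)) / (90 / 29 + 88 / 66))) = 772 / 9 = 85.78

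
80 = 80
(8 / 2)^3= 64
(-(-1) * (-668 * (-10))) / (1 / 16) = 106880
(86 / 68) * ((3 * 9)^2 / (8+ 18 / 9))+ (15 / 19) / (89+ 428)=307926681 / 3339820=92.20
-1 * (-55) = 55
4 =4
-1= -1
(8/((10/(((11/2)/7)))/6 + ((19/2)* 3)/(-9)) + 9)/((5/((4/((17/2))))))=248/1955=0.13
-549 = -549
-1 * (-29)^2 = -841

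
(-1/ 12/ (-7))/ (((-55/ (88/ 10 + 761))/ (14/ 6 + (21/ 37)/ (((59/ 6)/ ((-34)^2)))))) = -82890781/ 7203900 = -11.51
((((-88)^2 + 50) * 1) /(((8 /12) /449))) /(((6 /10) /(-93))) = -813635145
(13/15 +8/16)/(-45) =-41/1350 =-0.03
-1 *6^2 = -36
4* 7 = 28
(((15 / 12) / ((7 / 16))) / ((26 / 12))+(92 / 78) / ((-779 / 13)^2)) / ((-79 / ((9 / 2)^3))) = -26549837127 / 17450319796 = -1.52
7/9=0.78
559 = 559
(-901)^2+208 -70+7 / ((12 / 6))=1623885 / 2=811942.50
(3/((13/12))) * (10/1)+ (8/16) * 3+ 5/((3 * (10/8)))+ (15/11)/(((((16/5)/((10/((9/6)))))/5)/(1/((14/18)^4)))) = 285693557/4120116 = 69.34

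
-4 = -4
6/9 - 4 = -10/3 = -3.33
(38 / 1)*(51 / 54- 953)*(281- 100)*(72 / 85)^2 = -33946066368 / 7225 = -4698417.49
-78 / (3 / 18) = -468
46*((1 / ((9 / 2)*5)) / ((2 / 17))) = 782 / 45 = 17.38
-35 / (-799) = 35 / 799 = 0.04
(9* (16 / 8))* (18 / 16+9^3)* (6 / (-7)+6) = 473121 / 7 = 67588.71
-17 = -17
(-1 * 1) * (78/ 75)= -26/ 25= -1.04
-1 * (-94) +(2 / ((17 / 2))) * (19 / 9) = 14458 / 153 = 94.50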